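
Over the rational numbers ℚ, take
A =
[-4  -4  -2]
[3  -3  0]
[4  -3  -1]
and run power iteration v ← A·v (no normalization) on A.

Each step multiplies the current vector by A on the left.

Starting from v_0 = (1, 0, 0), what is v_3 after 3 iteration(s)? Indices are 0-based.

v_0 = (1, 0, 0).
v_1 = A·v_0 = (-4, 3, 4).
v_2 = A·v_1 = (-4, -21, -29).
v_3 = A·v_2 = (158, 51, 76).

v_3 = (158, 51, 76)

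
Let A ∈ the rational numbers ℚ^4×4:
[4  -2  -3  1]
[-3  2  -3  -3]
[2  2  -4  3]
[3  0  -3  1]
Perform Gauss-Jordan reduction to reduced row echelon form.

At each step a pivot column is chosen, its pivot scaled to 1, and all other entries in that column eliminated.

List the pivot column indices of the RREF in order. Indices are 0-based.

[1] R0 /= 4  ⇒  (1, -1/2, -3/4, 1/4)
     R1 -= -3·R0  ⇒  (0, 1/2, -21/4, -9/4)
     R2 -= 2·R0  ⇒  (0, 3, -5/2, 5/2)
     R3 -= 3·R0  ⇒  (0, 3/2, -3/4, 1/4)
[2] R1 /= 1/2  ⇒  (0, 1, -21/2, -9/2)
     R0 -= -1/2·R1  ⇒  (1, 0, -6, -2)
     R2 -= 3·R1  ⇒  (0, 0, 29, 16)
     R3 -= 3/2·R1  ⇒  (0, 0, 15, 7)
[3] R2 /= 29  ⇒  (0, 0, 1, 16/29)
     R0 -= -6·R2  ⇒  (1, 0, 0, 38/29)
     R1 -= -21/2·R2  ⇒  (0, 1, 0, 75/58)
     R3 -= 15·R2  ⇒  (0, 0, 0, -37/29)
[4] R3 /= -37/29  ⇒  (0, 0, 0, 1)
     R0 -= 38/29·R3  ⇒  (1, 0, 0, 0)
     R1 -= 75/58·R3  ⇒  (0, 1, 0, 0)
     R2 -= 16/29·R3  ⇒  (0, 0, 1, 0)

pivot columns: 0, 1, 2, 3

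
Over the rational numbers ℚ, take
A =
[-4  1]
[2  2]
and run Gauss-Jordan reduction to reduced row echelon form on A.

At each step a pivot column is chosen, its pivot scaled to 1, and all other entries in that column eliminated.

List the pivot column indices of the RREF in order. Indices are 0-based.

pivot(0,0)=-4: scale R0 → (1, -1/4)
  clear (1,0): R1 −= (2)R0 → (0, 5/2)
pivot(1,1)=5/2: scale R1 → (0, 1)
  clear (0,1): R0 −= (-1/4)R1 → (1, 0)

pivot columns: 0, 1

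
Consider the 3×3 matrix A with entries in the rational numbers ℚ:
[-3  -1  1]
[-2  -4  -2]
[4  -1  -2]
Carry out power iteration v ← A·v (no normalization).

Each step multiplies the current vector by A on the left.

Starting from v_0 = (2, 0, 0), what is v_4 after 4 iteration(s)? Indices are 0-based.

v_4 = (630, 60, -876)

v_0 = (2, 0, 0).
v_1 = A·v_0 = (-6, -4, 8).
v_2 = A·v_1 = (30, 12, -36).
v_3 = A·v_2 = (-138, -36, 180).
v_4 = A·v_3 = (630, 60, -876).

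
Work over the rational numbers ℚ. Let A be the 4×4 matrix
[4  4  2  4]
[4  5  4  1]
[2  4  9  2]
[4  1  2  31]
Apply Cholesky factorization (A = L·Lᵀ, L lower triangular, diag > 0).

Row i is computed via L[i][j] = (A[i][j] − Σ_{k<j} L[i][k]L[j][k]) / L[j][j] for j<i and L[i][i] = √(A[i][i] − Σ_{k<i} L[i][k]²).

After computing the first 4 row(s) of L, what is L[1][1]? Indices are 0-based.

Step 1: L[0][0] = √(4) = 2.
  L[1][0] = (4) / L[0][0] = 2.
Step 2: L[1][1] = √(1) = 1.
  L[2][0] = (2) / L[0][0] = 1.
  L[2][1] = (2) / L[1][1] = 2.
Step 3: L[2][2] = √(4) = 2.
  L[3][0] = (4) / L[0][0] = 2.
  L[3][1] = (-3) / L[1][1] = -3.
  L[3][2] = (6) / L[2][2] = 3.
Step 4: L[3][3] = √(9) = 3.

L[1][1] = 1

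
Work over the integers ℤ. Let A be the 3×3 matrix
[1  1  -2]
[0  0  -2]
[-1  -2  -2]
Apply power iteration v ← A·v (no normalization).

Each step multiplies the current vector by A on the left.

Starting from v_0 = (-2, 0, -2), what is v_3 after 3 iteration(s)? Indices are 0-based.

v_3 = (26, 44, 74)

v_0 = (-2, 0, -2).
v_1 = A·v_0 = (2, 4, 6).
v_2 = A·v_1 = (-6, -12, -22).
v_3 = A·v_2 = (26, 44, 74).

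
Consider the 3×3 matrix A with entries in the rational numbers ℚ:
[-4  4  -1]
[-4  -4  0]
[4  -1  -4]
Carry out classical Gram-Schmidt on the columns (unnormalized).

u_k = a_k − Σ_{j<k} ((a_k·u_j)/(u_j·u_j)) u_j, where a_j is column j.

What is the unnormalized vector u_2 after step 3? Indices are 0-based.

Step 1: u_0 = a_0 = (-4, -4, 4).
Step 2: u_1 = a_1 − (-1/12)·u_0 = (11/3, -13/3, -2/3).
Step 3: u_2 = a_2 − (-1/4)·u_0 − (-3/98)·u_1 = (-185/98, -111/98, -148/49).

u_2 = (-185/98, -111/98, -148/49)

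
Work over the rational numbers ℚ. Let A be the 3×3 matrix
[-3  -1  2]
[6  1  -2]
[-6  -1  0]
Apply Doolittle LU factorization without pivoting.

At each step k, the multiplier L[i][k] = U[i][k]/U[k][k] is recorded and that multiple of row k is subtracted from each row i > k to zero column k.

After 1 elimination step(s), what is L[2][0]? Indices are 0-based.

L[2][0] = 2

[col 0] pivot -3
  R1 -= -2*R0 → (0, -1, 2)  (L[1][0] := -2)
  R2 -= 2*R0 → (0, 1, -4)  (L[2][0] := 2)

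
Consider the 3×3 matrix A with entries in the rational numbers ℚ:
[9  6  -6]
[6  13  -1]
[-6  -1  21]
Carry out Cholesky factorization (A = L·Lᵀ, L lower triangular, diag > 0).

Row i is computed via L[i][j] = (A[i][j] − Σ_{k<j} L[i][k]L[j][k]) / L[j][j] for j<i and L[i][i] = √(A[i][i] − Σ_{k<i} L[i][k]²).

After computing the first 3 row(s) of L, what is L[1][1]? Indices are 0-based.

Step 1: L[0][0] = √(9) = 3.
  L[1][0] = (6) / L[0][0] = 2.
Step 2: L[1][1] = √(9) = 3.
  L[2][0] = (-6) / L[0][0] = -2.
  L[2][1] = (3) / L[1][1] = 1.
Step 3: L[2][2] = √(16) = 4.

L[1][1] = 3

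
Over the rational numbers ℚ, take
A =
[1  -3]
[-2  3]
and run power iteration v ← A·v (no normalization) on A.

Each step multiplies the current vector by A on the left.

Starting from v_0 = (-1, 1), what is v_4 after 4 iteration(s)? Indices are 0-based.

v_0 = (-1, 1).
v_1 = A·v_0 = (-4, 5).
v_2 = A·v_1 = (-19, 23).
v_3 = A·v_2 = (-88, 107).
v_4 = A·v_3 = (-409, 497).

v_4 = (-409, 497)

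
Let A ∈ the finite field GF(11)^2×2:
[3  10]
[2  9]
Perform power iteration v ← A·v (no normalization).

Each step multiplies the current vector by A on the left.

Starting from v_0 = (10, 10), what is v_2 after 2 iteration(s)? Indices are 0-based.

v_0 = (10, 10).
v_1 = A·v_0 = (9, 0).
v_2 = A·v_1 = (5, 7).

v_2 = (5, 7)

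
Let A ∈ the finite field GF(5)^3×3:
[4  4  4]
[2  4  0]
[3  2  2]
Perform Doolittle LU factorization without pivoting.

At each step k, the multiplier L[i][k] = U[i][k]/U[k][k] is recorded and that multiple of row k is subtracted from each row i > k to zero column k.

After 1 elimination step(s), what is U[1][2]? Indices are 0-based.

[col 0] pivot 4
  R1 -= 3*R0 → (0, 2, 3)  (L[1][0] := 3)
  R2 -= 2*R0 → (0, 4, 4)  (L[2][0] := 2)

U[1][2] = 3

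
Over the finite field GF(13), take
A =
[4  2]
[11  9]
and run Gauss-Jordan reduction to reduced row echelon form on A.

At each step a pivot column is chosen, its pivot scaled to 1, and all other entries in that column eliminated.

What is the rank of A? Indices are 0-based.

step 1: normalize row 0 (÷4) = (1, 7)
  row 1: subtract 11×row0 = (0, 10)
step 2: normalize row 1 (÷10) = (0, 1)
  row 0: subtract 7×row1 = (1, 0)

rank = 2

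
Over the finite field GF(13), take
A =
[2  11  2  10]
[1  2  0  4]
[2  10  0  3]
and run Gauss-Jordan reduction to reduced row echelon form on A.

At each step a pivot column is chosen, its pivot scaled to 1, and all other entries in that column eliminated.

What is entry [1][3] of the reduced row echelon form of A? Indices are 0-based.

pivot(0,0)=2: scale R0 → (1, 12, 1, 5)
  clear (1,0): R1 −= (1)R0 → (0, 3, 12, 12)
  clear (2,0): R2 −= (2)R0 → (0, 12, 11, 6)
pivot(1,1)=3: scale R1 → (0, 1, 4, 4)
  clear (0,1): R0 −= (12)R1 → (1, 0, 5, 9)
  clear (2,1): R2 −= (12)R1 → (0, 0, 2, 10)
pivot(2,2)=2: scale R2 → (0, 0, 1, 5)
  clear (0,2): R0 −= (5)R2 → (1, 0, 0, 10)
  clear (1,2): R1 −= (4)R2 → (0, 1, 0, 10)

M[1][3] = 10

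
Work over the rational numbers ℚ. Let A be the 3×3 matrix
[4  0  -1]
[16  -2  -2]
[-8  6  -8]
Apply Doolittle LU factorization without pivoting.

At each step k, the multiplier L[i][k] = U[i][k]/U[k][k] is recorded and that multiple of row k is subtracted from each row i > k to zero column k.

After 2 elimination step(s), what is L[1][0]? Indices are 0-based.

L[1][0] = 4

k=0: U[0][0]=4
  eliminate (1,0): mult=4, new row 1: (0, -2, 2); set L[1][0]=4
  eliminate (2,0): mult=-2, new row 2: (0, 6, -10); set L[2][0]=-2
k=1: U[1][1]=-2
  eliminate (2,1): mult=-3, new row 2: (0, 0, -4); set L[2][1]=-3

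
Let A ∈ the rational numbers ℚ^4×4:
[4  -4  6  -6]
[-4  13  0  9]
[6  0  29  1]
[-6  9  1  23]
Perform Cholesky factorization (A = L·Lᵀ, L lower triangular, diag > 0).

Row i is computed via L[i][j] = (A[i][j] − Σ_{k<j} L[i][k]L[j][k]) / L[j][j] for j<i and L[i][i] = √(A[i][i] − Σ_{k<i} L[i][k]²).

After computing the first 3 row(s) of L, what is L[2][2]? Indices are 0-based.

L[2][2] = 4

Step 1: L[0][0] = √(4) = 2.
  L[1][0] = (-4) / L[0][0] = -2.
Step 2: L[1][1] = √(9) = 3.
  L[2][0] = (6) / L[0][0] = 3.
  L[2][1] = (6) / L[1][1] = 2.
Step 3: L[2][2] = √(16) = 4.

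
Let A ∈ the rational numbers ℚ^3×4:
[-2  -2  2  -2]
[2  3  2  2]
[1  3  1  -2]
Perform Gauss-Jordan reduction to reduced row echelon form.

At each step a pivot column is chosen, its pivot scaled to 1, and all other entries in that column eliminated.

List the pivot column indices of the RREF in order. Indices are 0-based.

pivot columns: 0, 1, 2

pivot(0,0)=-2: scale R0 → (1, 1, -1, 1)
  clear (1,0): R1 −= (2)R0 → (0, 1, 4, 0)
  clear (2,0): R2 −= (1)R0 → (0, 2, 2, -3)
pivot(1,1)=1: scale R1 → (0, 1, 4, 0)
  clear (0,1): R0 −= (1)R1 → (1, 0, -5, 1)
  clear (2,1): R2 −= (2)R1 → (0, 0, -6, -3)
pivot(2,2)=-6: scale R2 → (0, 0, 1, 1/2)
  clear (0,2): R0 −= (-5)R2 → (1, 0, 0, 7/2)
  clear (1,2): R1 −= (4)R2 → (0, 1, 0, -2)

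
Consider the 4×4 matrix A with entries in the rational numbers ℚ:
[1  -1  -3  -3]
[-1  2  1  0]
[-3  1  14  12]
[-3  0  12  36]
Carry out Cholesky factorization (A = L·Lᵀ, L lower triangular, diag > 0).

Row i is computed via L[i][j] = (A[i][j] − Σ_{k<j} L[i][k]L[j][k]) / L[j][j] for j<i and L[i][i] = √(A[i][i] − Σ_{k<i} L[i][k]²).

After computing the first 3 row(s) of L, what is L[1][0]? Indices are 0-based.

Step 1: L[0][0] = √(1) = 1.
  L[1][0] = (-1) / L[0][0] = -1.
Step 2: L[1][1] = √(1) = 1.
  L[2][0] = (-3) / L[0][0] = -3.
  L[2][1] = (-2) / L[1][1] = -2.
Step 3: L[2][2] = √(1) = 1.

L[1][0] = -1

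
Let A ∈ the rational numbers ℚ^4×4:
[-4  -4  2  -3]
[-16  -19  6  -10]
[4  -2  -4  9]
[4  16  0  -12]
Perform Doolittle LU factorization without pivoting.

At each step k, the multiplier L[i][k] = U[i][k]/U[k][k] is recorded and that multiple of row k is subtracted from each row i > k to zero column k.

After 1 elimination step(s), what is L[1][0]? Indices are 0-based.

L[1][0] = 4

Step 1: pivot at (0,0) is -4.
  row1 ← row1 − (4)·row0  ⇒  L[1][0]=4, U row1=(0, -3, -2, 2)
  row2 ← row2 − (-1)·row0  ⇒  L[2][0]=-1, U row2=(0, -6, -2, 6)
  row3 ← row3 − (-1)·row0  ⇒  L[3][0]=-1, U row3=(0, 12, 2, -15)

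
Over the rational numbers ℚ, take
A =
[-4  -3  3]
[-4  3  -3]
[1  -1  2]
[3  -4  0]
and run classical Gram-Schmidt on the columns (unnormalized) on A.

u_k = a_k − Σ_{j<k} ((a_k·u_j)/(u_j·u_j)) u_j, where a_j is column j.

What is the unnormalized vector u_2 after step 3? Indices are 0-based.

Step 1: u_0 = a_0 = (-4, -4, 1, 3).
Step 2: u_1 = a_1 − (-13/42)·u_0 = (-89/21, 37/21, -29/42, -43/14).
Step 3: u_2 = a_2 − (1/21)·u_0 − (-814/1301)·u_1 = (701/1301, -2221/1301, 1978/1301, -2686/1301).

u_2 = (701/1301, -2221/1301, 1978/1301, -2686/1301)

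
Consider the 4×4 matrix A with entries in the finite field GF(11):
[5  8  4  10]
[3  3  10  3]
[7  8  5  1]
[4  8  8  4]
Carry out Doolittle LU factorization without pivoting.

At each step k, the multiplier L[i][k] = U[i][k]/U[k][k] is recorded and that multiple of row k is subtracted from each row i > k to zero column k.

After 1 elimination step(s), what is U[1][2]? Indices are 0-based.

[col 0] pivot 5
  R1 -= 5*R0 → (0, 7, 1, 8)  (L[1][0] := 5)
  R2 -= 8*R0 → (0, 10, 6, 9)  (L[2][0] := 8)
  R3 -= 3*R0 → (0, 6, 7, 7)  (L[3][0] := 3)

U[1][2] = 1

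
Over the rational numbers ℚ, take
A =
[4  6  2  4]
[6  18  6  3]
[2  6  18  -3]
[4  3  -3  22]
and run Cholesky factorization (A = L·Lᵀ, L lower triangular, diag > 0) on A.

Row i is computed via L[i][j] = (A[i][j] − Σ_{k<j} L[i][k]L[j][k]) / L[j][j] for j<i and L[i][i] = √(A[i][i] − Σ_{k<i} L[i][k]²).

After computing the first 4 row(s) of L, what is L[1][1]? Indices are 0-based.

Step 1: L[0][0] = √(4) = 2.
  L[1][0] = (6) / L[0][0] = 3.
Step 2: L[1][1] = √(9) = 3.
  L[2][0] = (2) / L[0][0] = 1.
  L[2][1] = (3) / L[1][1] = 1.
Step 3: L[2][2] = √(16) = 4.
  L[3][0] = (4) / L[0][0] = 2.
  L[3][1] = (-3) / L[1][1] = -1.
  L[3][2] = (-4) / L[2][2] = -1.
Step 4: L[3][3] = √(16) = 4.

L[1][1] = 3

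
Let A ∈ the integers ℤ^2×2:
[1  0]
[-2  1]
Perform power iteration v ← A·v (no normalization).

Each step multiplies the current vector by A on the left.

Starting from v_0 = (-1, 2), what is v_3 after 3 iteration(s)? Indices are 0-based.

v_3 = (-1, 8)

v_0 = (-1, 2).
v_1 = A·v_0 = (-1, 4).
v_2 = A·v_1 = (-1, 6).
v_3 = A·v_2 = (-1, 8).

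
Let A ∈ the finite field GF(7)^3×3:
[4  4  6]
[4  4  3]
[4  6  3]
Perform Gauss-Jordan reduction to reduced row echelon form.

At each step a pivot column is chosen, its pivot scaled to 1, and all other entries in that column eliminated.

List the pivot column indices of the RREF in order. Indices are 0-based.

pivot columns: 0, 1, 2

step 1: normalize row 0 (÷4) = (1, 1, 5)
  row 1: subtract 4×row0 = (0, 0, 4)
  row 2: subtract 4×row0 = (0, 2, 4)
step 2: exchange rows 1,2
step 2: normalize row 1 (÷2) = (0, 1, 2)
  row 0: subtract 1×row1 = (1, 0, 3)
step 3: normalize row 2 (÷4) = (0, 0, 1)
  row 0: subtract 3×row2 = (1, 0, 0)
  row 1: subtract 2×row2 = (0, 1, 0)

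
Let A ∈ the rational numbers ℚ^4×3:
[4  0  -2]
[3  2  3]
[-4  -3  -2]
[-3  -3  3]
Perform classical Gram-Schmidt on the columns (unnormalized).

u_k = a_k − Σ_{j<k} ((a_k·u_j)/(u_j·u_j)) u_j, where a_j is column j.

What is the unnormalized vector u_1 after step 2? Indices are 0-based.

u_1 = (-54/25, 19/50, -21/25, -69/50)

Step 1: u_0 = a_0 = (4, 3, -4, -3).
Step 2: u_1 = a_1 − (27/50)·u_0 = (-54/25, 19/50, -21/25, -69/50).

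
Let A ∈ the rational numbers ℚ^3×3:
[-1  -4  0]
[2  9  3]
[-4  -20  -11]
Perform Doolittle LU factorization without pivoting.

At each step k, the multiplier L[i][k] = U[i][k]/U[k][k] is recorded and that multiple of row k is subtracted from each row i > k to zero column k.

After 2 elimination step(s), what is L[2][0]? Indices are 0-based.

Step 1: pivot at (0,0) is -1.
  row1 ← row1 − (-2)·row0  ⇒  L[1][0]=-2, U row1=(0, 1, 3)
  row2 ← row2 − (4)·row0  ⇒  L[2][0]=4, U row2=(0, -4, -11)
Step 2: pivot at (1,1) is 1.
  row2 ← row2 − (-4)·row1  ⇒  L[2][1]=-4, U row2=(0, 0, 1)

L[2][0] = 4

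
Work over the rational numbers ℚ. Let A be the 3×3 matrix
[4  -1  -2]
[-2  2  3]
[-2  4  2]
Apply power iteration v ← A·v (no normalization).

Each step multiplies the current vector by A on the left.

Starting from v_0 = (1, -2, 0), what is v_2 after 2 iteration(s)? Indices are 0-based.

v_2 = (50, -54, -56)

v_0 = (1, -2, 0).
v_1 = A·v_0 = (6, -6, -10).
v_2 = A·v_1 = (50, -54, -56).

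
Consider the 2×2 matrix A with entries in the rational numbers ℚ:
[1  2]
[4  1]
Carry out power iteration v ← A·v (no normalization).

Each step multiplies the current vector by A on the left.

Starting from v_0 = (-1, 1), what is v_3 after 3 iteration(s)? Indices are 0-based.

v_0 = (-1, 1).
v_1 = A·v_0 = (1, -3).
v_2 = A·v_1 = (-5, 1).
v_3 = A·v_2 = (-3, -19).

v_3 = (-3, -19)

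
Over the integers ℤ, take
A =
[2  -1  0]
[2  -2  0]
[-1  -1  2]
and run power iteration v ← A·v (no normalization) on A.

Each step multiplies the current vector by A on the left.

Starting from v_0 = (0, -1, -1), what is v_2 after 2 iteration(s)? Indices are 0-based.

v_0 = (0, -1, -1).
v_1 = A·v_0 = (1, 2, -1).
v_2 = A·v_1 = (0, -2, -5).

v_2 = (0, -2, -5)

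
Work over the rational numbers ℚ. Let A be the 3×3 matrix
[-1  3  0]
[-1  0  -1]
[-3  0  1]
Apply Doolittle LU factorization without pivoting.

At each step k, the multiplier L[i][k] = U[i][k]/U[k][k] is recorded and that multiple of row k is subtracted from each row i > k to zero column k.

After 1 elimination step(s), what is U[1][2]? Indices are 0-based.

U[1][2] = -1

k=0: U[0][0]=-1
  eliminate (1,0): mult=1, new row 1: (0, -3, -1); set L[1][0]=1
  eliminate (2,0): mult=3, new row 2: (0, -9, 1); set L[2][0]=3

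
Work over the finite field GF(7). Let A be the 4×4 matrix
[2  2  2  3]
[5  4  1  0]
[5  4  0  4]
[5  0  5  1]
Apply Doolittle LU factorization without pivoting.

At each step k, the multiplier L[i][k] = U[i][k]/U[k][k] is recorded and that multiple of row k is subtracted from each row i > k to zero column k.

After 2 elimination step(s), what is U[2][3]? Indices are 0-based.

k=0: U[0][0]=2
  eliminate (1,0): mult=6, new row 1: (0, 6, 3, 3); set L[1][0]=6
  eliminate (2,0): mult=6, new row 2: (0, 6, 2, 0); set L[2][0]=6
  eliminate (3,0): mult=6, new row 3: (0, 2, 0, 4); set L[3][0]=6
k=1: U[1][1]=6
  eliminate (2,1): mult=1, new row 2: (0, 0, 6, 4); set L[2][1]=1
  eliminate (3,1): mult=5, new row 3: (0, 0, 6, 3); set L[3][1]=5

U[2][3] = 4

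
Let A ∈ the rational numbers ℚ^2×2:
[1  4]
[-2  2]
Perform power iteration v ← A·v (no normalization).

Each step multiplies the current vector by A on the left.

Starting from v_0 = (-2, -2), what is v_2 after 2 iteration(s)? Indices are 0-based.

v_0 = (-2, -2).
v_1 = A·v_0 = (-10, 0).
v_2 = A·v_1 = (-10, 20).

v_2 = (-10, 20)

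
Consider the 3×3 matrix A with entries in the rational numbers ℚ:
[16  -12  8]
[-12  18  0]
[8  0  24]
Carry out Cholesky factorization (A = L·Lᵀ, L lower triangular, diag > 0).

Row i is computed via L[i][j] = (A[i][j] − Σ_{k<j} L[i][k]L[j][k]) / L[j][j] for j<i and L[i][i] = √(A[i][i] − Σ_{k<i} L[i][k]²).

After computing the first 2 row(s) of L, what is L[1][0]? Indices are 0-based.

L[1][0] = -3

Step 1: L[0][0] = √(16) = 4.
  L[1][0] = (-12) / L[0][0] = -3.
Step 2: L[1][1] = √(9) = 3.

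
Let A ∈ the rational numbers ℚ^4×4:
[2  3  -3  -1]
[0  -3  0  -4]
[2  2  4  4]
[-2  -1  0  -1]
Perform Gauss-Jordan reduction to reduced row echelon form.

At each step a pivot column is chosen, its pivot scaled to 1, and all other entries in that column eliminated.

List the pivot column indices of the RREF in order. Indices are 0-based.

pivot columns: 0, 1, 2, 3

pivot(0,0)=2: scale R0 → (1, 3/2, -3/2, -1/2)
  clear (2,0): R2 −= (2)R0 → (0, -1, 7, 5)
  clear (3,0): R3 −= (-2)R0 → (0, 2, -3, -2)
pivot(1,1)=-3: scale R1 → (0, 1, 0, 4/3)
  clear (0,1): R0 −= (3/2)R1 → (1, 0, -3/2, -5/2)
  clear (2,1): R2 −= (-1)R1 → (0, 0, 7, 19/3)
  clear (3,1): R3 −= (2)R1 → (0, 0, -3, -14/3)
pivot(2,2)=7: scale R2 → (0, 0, 1, 19/21)
  clear (0,2): R0 −= (-3/2)R2 → (1, 0, 0, -8/7)
  clear (3,2): R3 −= (-3)R2 → (0, 0, 0, -41/21)
pivot(3,3)=-41/21: scale R3 → (0, 0, 0, 1)
  clear (0,3): R0 −= (-8/7)R3 → (1, 0, 0, 0)
  clear (1,3): R1 −= (4/3)R3 → (0, 1, 0, 0)
  clear (2,3): R2 −= (19/21)R3 → (0, 0, 1, 0)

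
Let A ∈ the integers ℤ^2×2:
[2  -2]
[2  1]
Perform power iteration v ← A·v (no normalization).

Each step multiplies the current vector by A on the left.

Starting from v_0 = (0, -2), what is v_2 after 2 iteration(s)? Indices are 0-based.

v_2 = (12, 6)

v_0 = (0, -2).
v_1 = A·v_0 = (4, -2).
v_2 = A·v_1 = (12, 6).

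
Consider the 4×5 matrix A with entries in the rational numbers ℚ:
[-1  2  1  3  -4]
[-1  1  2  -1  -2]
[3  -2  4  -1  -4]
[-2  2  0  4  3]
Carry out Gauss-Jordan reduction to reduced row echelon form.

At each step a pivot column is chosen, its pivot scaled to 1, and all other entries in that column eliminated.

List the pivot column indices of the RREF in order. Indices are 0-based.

pivot columns: 0, 1, 2, 3

step 1: normalize row 0 (÷-1) = (1, -2, -1, -3, 4)
  row 1: subtract -1×row0 = (0, -1, 1, -4, 2)
  row 2: subtract 3×row0 = (0, 4, 7, 8, -16)
  row 3: subtract -2×row0 = (0, -2, -2, -2, 11)
step 2: normalize row 1 (÷-1) = (0, 1, -1, 4, -2)
  row 0: subtract -2×row1 = (1, 0, -3, 5, 0)
  row 2: subtract 4×row1 = (0, 0, 11, -8, -8)
  row 3: subtract -2×row1 = (0, 0, -4, 6, 7)
step 3: normalize row 2 (÷11) = (0, 0, 1, -8/11, -8/11)
  row 0: subtract -3×row2 = (1, 0, 0, 31/11, -24/11)
  row 1: subtract -1×row2 = (0, 1, 0, 36/11, -30/11)
  row 3: subtract -4×row2 = (0, 0, 0, 34/11, 45/11)
step 4: normalize row 3 (÷34/11) = (0, 0, 0, 1, 45/34)
  row 0: subtract 31/11×row3 = (1, 0, 0, 0, -201/34)
  row 1: subtract 36/11×row3 = (0, 1, 0, 0, -120/17)
  row 2: subtract -8/11×row3 = (0, 0, 1, 0, 4/17)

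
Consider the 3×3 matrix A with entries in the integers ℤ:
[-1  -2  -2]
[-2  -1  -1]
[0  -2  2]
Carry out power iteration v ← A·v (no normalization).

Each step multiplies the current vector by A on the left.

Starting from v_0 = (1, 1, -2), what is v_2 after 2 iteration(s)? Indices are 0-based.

v_2 = (13, 5, -10)

v_0 = (1, 1, -2).
v_1 = A·v_0 = (1, -1, -6).
v_2 = A·v_1 = (13, 5, -10).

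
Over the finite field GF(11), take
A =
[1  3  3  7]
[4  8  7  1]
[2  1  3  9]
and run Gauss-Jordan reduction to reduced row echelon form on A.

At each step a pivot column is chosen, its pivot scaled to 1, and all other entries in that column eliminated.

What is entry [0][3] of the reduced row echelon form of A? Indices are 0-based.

M[0][3] = 1

[1] R0 /= 1  ⇒  (1, 3, 3, 7)
     R1 -= 4·R0  ⇒  (0, 7, 6, 6)
     R2 -= 2·R0  ⇒  (0, 6, 8, 6)
[2] R1 /= 7  ⇒  (0, 1, 4, 4)
     R0 -= 3·R1  ⇒  (1, 0, 2, 6)
     R2 -= 6·R1  ⇒  (0, 0, 6, 4)
[3] R2 /= 6  ⇒  (0, 0, 1, 8)
     R0 -= 2·R2  ⇒  (1, 0, 0, 1)
     R1 -= 4·R2  ⇒  (0, 1, 0, 5)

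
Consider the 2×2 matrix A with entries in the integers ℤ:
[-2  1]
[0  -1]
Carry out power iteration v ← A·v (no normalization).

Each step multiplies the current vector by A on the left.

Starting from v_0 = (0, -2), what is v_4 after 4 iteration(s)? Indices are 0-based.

v_0 = (0, -2).
v_1 = A·v_0 = (-2, 2).
v_2 = A·v_1 = (6, -2).
v_3 = A·v_2 = (-14, 2).
v_4 = A·v_3 = (30, -2).

v_4 = (30, -2)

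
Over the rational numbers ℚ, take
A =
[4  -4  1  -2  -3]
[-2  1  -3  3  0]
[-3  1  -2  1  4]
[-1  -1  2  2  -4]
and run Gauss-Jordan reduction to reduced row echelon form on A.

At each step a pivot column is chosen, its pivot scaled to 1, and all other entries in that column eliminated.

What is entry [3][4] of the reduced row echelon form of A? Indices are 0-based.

M[3][4] = -164/93

pivot(0,0)=4: scale R0 → (1, -1, 1/4, -1/2, -3/4)
  clear (1,0): R1 −= (-2)R0 → (0, -1, -5/2, 2, -3/2)
  clear (2,0): R2 −= (-3)R0 → (0, -2, -5/4, -1/2, 7/4)
  clear (3,0): R3 −= (-1)R0 → (0, -2, 9/4, 3/2, -19/4)
pivot(1,1)=-1: scale R1 → (0, 1, 5/2, -2, 3/2)
  clear (0,1): R0 −= (-1)R1 → (1, 0, 11/4, -5/2, 3/4)
  clear (2,1): R2 −= (-2)R1 → (0, 0, 15/4, -9/2, 19/4)
  clear (3,1): R3 −= (-2)R1 → (0, 0, 29/4, -5/2, -7/4)
pivot(2,2)=15/4: scale R2 → (0, 0, 1, -6/5, 19/15)
  clear (0,2): R0 −= (11/4)R2 → (1, 0, 0, 4/5, -41/15)
  clear (1,2): R1 −= (5/2)R2 → (0, 1, 0, 1, -5/3)
  clear (3,2): R3 −= (29/4)R2 → (0, 0, 0, 31/5, -164/15)
pivot(3,3)=31/5: scale R3 → (0, 0, 0, 1, -164/93)
  clear (0,3): R0 −= (4/5)R3 → (1, 0, 0, 0, -41/31)
  clear (1,3): R1 −= (1)R3 → (0, 1, 0, 0, 3/31)
  clear (2,3): R2 −= (-6/5)R3 → (0, 0, 1, 0, -79/93)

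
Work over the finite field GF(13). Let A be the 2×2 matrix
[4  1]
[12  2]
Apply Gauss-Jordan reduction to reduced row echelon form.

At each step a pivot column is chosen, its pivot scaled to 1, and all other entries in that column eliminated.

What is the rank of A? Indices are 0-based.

[1] R0 /= 4  ⇒  (1, 10)
     R1 -= 12·R0  ⇒  (0, 12)
[2] R1 /= 12  ⇒  (0, 1)
     R0 -= 10·R1  ⇒  (1, 0)

rank = 2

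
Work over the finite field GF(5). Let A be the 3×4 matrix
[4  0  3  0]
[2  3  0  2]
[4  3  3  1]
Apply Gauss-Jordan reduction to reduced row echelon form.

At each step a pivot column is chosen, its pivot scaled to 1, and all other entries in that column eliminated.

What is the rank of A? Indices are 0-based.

[1] R0 /= 4  ⇒  (1, 0, 2, 0)
     R1 -= 2·R0  ⇒  (0, 3, 1, 2)
     R2 -= 4·R0  ⇒  (0, 3, 0, 1)
[2] R1 /= 3  ⇒  (0, 1, 2, 4)
     R2 -= 3·R1  ⇒  (0, 0, 4, 4)
[3] R2 /= 4  ⇒  (0, 0, 1, 1)
     R0 -= 2·R2  ⇒  (1, 0, 0, 3)
     R1 -= 2·R2  ⇒  (0, 1, 0, 2)

rank = 3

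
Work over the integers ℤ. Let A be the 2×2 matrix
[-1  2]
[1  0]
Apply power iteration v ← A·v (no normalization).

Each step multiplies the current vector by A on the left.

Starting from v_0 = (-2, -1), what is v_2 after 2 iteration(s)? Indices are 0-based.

v_0 = (-2, -1).
v_1 = A·v_0 = (0, -2).
v_2 = A·v_1 = (-4, 0).

v_2 = (-4, 0)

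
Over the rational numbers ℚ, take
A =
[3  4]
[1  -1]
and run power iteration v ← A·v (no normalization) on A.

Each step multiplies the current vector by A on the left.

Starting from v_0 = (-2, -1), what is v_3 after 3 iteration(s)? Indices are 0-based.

v_0 = (-2, -1).
v_1 = A·v_0 = (-10, -1).
v_2 = A·v_1 = (-34, -9).
v_3 = A·v_2 = (-138, -25).

v_3 = (-138, -25)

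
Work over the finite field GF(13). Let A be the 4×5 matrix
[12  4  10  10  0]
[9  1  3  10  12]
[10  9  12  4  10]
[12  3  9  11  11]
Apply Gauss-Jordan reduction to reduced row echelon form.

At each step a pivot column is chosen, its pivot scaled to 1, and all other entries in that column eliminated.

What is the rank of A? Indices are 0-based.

rank = 4

[1] R0 /= 12  ⇒  (1, 9, 3, 3, 0)
     R1 -= 9·R0  ⇒  (0, 11, 2, 9, 12)
     R2 -= 10·R0  ⇒  (0, 10, 8, 0, 10)
     R3 -= 12·R0  ⇒  (0, 12, 12, 1, 11)
[2] R1 /= 11  ⇒  (0, 1, 12, 2, 7)
     R0 -= 9·R1  ⇒  (1, 0, 12, 11, 2)
     R2 -= 10·R1  ⇒  (0, 0, 5, 6, 5)
     R3 -= 12·R1  ⇒  (0, 0, 11, 3, 5)
[3] R2 /= 5  ⇒  (0, 0, 1, 9, 1)
     R0 -= 12·R2  ⇒  (1, 0, 0, 7, 3)
     R1 -= 12·R2  ⇒  (0, 1, 0, 11, 8)
     R3 -= 11·R2  ⇒  (0, 0, 0, 8, 7)
[4] R3 /= 8  ⇒  (0, 0, 0, 1, 9)
     R0 -= 7·R3  ⇒  (1, 0, 0, 0, 5)
     R1 -= 11·R3  ⇒  (0, 1, 0, 0, 0)
     R2 -= 9·R3  ⇒  (0, 0, 1, 0, 11)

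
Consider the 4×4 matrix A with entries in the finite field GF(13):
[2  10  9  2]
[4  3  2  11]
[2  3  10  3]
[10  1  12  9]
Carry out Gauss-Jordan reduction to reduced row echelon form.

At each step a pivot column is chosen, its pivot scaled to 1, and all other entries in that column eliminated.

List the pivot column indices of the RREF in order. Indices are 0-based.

pivot(0,0)=2: scale R0 → (1, 5, 11, 1)
  clear (1,0): R1 −= (4)R0 → (0, 9, 10, 7)
  clear (2,0): R2 −= (2)R0 → (0, 6, 1, 1)
  clear (3,0): R3 −= (10)R0 → (0, 3, 6, 12)
pivot(1,1)=9: scale R1 → (0, 1, 4, 8)
  clear (0,1): R0 −= (5)R1 → (1, 0, 4, 0)
  clear (2,1): R2 −= (6)R1 → (0, 0, 3, 5)
  clear (3,1): R3 −= (3)R1 → (0, 0, 7, 1)
pivot(2,2)=3: scale R2 → (0, 0, 1, 6)
  clear (0,2): R0 −= (4)R2 → (1, 0, 0, 2)
  clear (1,2): R1 −= (4)R2 → (0, 1, 0, 10)
  clear (3,2): R3 −= (7)R2 → (0, 0, 0, 11)
pivot(3,3)=11: scale R3 → (0, 0, 0, 1)
  clear (0,3): R0 −= (2)R3 → (1, 0, 0, 0)
  clear (1,3): R1 −= (10)R3 → (0, 1, 0, 0)
  clear (2,3): R2 −= (6)R3 → (0, 0, 1, 0)

pivot columns: 0, 1, 2, 3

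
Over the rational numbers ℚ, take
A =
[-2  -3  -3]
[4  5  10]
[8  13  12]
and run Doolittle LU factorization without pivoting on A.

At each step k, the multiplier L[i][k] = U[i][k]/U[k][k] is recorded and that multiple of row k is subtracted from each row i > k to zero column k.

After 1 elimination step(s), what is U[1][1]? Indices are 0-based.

k=0: U[0][0]=-2
  eliminate (1,0): mult=-2, new row 1: (0, -1, 4); set L[1][0]=-2
  eliminate (2,0): mult=-4, new row 2: (0, 1, 0); set L[2][0]=-4

U[1][1] = -1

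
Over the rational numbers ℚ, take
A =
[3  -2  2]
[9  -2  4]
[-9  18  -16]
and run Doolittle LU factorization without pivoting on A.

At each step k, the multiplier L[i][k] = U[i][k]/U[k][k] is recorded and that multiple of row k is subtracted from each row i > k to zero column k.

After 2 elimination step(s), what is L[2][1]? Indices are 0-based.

k=0: U[0][0]=3
  eliminate (1,0): mult=3, new row 1: (0, 4, -2); set L[1][0]=3
  eliminate (2,0): mult=-3, new row 2: (0, 12, -10); set L[2][0]=-3
k=1: U[1][1]=4
  eliminate (2,1): mult=3, new row 2: (0, 0, -4); set L[2][1]=3

L[2][1] = 3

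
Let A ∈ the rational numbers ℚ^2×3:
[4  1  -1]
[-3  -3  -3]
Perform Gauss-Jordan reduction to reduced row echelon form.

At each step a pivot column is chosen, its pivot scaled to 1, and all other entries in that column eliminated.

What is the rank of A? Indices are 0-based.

step 1: normalize row 0 (÷4) = (1, 1/4, -1/4)
  row 1: subtract -3×row0 = (0, -9/4, -15/4)
step 2: normalize row 1 (÷-9/4) = (0, 1, 5/3)
  row 0: subtract 1/4×row1 = (1, 0, -2/3)

rank = 2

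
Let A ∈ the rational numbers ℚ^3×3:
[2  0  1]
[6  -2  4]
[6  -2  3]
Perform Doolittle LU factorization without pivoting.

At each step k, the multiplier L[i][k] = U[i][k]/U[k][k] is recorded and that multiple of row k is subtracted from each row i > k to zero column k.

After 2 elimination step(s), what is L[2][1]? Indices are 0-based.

L[2][1] = 1

Step 1: pivot at (0,0) is 2.
  row1 ← row1 − (3)·row0  ⇒  L[1][0]=3, U row1=(0, -2, 1)
  row2 ← row2 − (3)·row0  ⇒  L[2][0]=3, U row2=(0, -2, 0)
Step 2: pivot at (1,1) is -2.
  row2 ← row2 − (1)·row1  ⇒  L[2][1]=1, U row2=(0, 0, -1)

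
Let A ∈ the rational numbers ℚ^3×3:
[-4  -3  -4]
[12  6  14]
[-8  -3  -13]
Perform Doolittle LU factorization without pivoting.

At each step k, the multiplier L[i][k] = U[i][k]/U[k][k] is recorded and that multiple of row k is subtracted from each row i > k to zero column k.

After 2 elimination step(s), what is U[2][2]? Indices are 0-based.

U[2][2] = -3

k=0: U[0][0]=-4
  eliminate (1,0): mult=-3, new row 1: (0, -3, 2); set L[1][0]=-3
  eliminate (2,0): mult=2, new row 2: (0, 3, -5); set L[2][0]=2
k=1: U[1][1]=-3
  eliminate (2,1): mult=-1, new row 2: (0, 0, -3); set L[2][1]=-1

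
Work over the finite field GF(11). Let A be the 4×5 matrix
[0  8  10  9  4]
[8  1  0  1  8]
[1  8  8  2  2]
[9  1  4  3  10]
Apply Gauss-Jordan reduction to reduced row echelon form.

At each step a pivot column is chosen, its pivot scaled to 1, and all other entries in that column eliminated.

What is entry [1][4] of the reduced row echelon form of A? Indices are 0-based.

M[1][4] = 6

pivot(0,0): swap R0↔R1
pivot(0,0)=8: scale R0 → (1, 7, 0, 7, 1)
  clear (2,0): R2 −= (1)R0 → (0, 1, 8, 6, 1)
  clear (3,0): R3 −= (9)R0 → (0, 4, 4, 6, 1)
pivot(1,1)=8: scale R1 → (0, 1, 4, 8, 6)
  clear (0,1): R0 −= (7)R1 → (1, 0, 5, 6, 3)
  clear (2,1): R2 −= (1)R1 → (0, 0, 4, 9, 6)
  clear (3,1): R3 −= (4)R1 → (0, 0, 10, 7, 10)
pivot(2,2)=4: scale R2 → (0, 0, 1, 5, 7)
  clear (0,2): R0 −= (5)R2 → (1, 0, 0, 3, 1)
  clear (1,2): R1 −= (4)R2 → (0, 1, 0, 10, 0)
  clear (3,2): R3 −= (10)R2 → (0, 0, 0, 1, 6)
pivot(3,3)=1: scale R3 → (0, 0, 0, 1, 6)
  clear (0,3): R0 −= (3)R3 → (1, 0, 0, 0, 5)
  clear (1,3): R1 −= (10)R3 → (0, 1, 0, 0, 6)
  clear (2,3): R2 −= (5)R3 → (0, 0, 1, 0, 10)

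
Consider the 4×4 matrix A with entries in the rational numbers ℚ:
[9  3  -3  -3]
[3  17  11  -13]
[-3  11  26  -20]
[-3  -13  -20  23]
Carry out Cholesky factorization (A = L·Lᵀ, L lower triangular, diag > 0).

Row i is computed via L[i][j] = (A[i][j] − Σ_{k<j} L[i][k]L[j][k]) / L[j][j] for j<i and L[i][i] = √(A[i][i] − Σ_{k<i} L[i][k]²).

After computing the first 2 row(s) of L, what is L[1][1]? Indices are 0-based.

L[1][1] = 4

Step 1: L[0][0] = √(9) = 3.
  L[1][0] = (3) / L[0][0] = 1.
Step 2: L[1][1] = √(16) = 4.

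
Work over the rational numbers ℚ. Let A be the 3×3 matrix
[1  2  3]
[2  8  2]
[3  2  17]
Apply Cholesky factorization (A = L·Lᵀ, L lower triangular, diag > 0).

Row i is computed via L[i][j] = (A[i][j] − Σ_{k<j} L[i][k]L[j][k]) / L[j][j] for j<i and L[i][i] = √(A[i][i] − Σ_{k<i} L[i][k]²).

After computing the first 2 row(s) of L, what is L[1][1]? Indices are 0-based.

Step 1: L[0][0] = √(1) = 1.
  L[1][0] = (2) / L[0][0] = 2.
Step 2: L[1][1] = √(4) = 2.

L[1][1] = 2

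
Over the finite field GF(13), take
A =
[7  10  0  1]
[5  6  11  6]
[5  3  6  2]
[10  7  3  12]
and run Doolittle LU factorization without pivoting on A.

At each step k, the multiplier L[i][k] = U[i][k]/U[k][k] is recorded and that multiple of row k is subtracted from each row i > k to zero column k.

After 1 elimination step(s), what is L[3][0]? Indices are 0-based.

L[3][0] = 7

Step 1: pivot at (0,0) is 7.
  row1 ← row1 − (10)·row0  ⇒  L[1][0]=10, U row1=(0, 10, 11, 9)
  row2 ← row2 − (10)·row0  ⇒  L[2][0]=10, U row2=(0, 7, 6, 5)
  row3 ← row3 − (7)·row0  ⇒  L[3][0]=7, U row3=(0, 2, 3, 5)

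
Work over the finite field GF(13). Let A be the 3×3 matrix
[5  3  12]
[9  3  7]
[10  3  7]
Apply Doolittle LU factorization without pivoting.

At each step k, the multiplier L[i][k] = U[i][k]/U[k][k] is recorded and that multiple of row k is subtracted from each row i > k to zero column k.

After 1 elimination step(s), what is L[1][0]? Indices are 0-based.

L[1][0] = 7

[col 0] pivot 5
  R1 -= 7*R0 → (0, 8, 1)  (L[1][0] := 7)
  R2 -= 2*R0 → (0, 10, 9)  (L[2][0] := 2)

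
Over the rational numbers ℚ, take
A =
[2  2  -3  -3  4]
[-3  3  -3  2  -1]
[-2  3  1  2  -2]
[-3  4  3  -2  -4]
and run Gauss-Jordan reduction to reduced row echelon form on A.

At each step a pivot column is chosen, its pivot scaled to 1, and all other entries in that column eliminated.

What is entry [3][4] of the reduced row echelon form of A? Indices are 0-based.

[1] R0 /= 2  ⇒  (1, 1, -3/2, -3/2, 2)
     R1 -= -3·R0  ⇒  (0, 6, -15/2, -5/2, 5)
     R2 -= -2·R0  ⇒  (0, 5, -2, -1, 2)
     R3 -= -3·R0  ⇒  (0, 7, -3/2, -13/2, 2)
[2] R1 /= 6  ⇒  (0, 1, -5/4, -5/12, 5/6)
     R0 -= 1·R1  ⇒  (1, 0, -1/4, -13/12, 7/6)
     R2 -= 5·R1  ⇒  (0, 0, 17/4, 13/12, -13/6)
     R3 -= 7·R1  ⇒  (0, 0, 29/4, -43/12, -23/6)
[3] R2 /= 17/4  ⇒  (0, 0, 1, 13/51, -26/51)
     R0 -= -1/4·R2  ⇒  (1, 0, 0, -52/51, 53/51)
     R1 -= -5/4·R2  ⇒  (0, 1, 0, -5/51, 10/51)
     R3 -= 29/4·R2  ⇒  (0, 0, 0, -277/51, -7/51)
[4] R3 /= -277/51  ⇒  (0, 0, 0, 1, 7/277)
     R0 -= -52/51·R3  ⇒  (1, 0, 0, 0, 295/277)
     R1 -= -5/51·R3  ⇒  (0, 1, 0, 0, 55/277)
     R2 -= 13/51·R3  ⇒  (0, 0, 1, 0, -143/277)

M[3][4] = 7/277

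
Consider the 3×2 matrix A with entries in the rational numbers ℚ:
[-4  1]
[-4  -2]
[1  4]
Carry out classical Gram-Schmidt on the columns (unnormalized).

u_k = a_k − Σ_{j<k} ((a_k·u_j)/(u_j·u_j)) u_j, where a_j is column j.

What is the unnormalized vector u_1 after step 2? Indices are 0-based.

Step 1: u_0 = a_0 = (-4, -4, 1).
Step 2: u_1 = a_1 − (8/33)·u_0 = (65/33, -34/33, 124/33).

u_1 = (65/33, -34/33, 124/33)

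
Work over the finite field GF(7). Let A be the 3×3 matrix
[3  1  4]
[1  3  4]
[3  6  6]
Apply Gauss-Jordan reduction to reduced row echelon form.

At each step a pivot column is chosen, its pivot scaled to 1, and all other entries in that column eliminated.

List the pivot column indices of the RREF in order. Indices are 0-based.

pivot(0,0)=3: scale R0 → (1, 5, 6)
  clear (1,0): R1 −= (1)R0 → (0, 5, 5)
  clear (2,0): R2 −= (3)R0 → (0, 5, 2)
pivot(1,1)=5: scale R1 → (0, 1, 1)
  clear (0,1): R0 −= (5)R1 → (1, 0, 1)
  clear (2,1): R2 −= (5)R1 → (0, 0, 4)
pivot(2,2)=4: scale R2 → (0, 0, 1)
  clear (0,2): R0 −= (1)R2 → (1, 0, 0)
  clear (1,2): R1 −= (1)R2 → (0, 1, 0)

pivot columns: 0, 1, 2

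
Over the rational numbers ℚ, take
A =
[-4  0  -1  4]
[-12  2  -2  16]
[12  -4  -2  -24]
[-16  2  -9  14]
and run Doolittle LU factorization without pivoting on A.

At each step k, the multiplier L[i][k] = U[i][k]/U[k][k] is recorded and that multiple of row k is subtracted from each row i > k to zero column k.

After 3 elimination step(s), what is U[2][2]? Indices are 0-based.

[col 0] pivot -4
  R1 -= 3*R0 → (0, 2, 1, 4)  (L[1][0] := 3)
  R2 -= -3*R0 → (0, -4, -5, -12)  (L[2][0] := -3)
  R3 -= 4*R0 → (0, 2, -5, -2)  (L[3][0] := 4)
[col 1] pivot 2
  R2 -= -2*R1 → (0, 0, -3, -4)  (L[2][1] := -2)
  R3 -= 1*R1 → (0, 0, -6, -6)  (L[3][1] := 1)
[col 2] pivot -3
  R3 -= 2*R2 → (0, 0, 0, 2)  (L[3][2] := 2)

U[2][2] = -3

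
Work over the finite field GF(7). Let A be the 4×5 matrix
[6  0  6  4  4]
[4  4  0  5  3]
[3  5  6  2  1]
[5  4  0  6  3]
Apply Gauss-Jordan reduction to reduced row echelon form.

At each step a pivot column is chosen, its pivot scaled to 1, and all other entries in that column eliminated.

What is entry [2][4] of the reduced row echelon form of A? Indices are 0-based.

pivot(0,0)=6: scale R0 → (1, 0, 1, 3, 3)
  clear (1,0): R1 −= (4)R0 → (0, 4, 3, 0, 5)
  clear (2,0): R2 −= (3)R0 → (0, 5, 3, 0, 6)
  clear (3,0): R3 −= (5)R0 → (0, 4, 2, 5, 2)
pivot(1,1)=4: scale R1 → (0, 1, 6, 0, 3)
  clear (2,1): R2 −= (5)R1 → (0, 0, 1, 0, 5)
  clear (3,1): R3 −= (4)R1 → (0, 0, 6, 5, 4)
pivot(2,2)=1: scale R2 → (0, 0, 1, 0, 5)
  clear (0,2): R0 −= (1)R2 → (1, 0, 0, 3, 5)
  clear (1,2): R1 −= (6)R2 → (0, 1, 0, 0, 1)
  clear (3,2): R3 −= (6)R2 → (0, 0, 0, 5, 2)
pivot(3,3)=5: scale R3 → (0, 0, 0, 1, 6)
  clear (0,3): R0 −= (3)R3 → (1, 0, 0, 0, 1)

M[2][4] = 5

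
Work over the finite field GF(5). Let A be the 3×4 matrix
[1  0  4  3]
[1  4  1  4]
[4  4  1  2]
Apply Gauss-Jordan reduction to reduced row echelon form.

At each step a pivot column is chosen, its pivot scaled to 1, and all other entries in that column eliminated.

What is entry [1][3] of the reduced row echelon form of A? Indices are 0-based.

step 1: normalize row 0 (÷1) = (1, 0, 4, 3)
  row 1: subtract 1×row0 = (0, 4, 2, 1)
  row 2: subtract 4×row0 = (0, 4, 0, 0)
step 2: normalize row 1 (÷4) = (0, 1, 3, 4)
  row 2: subtract 4×row1 = (0, 0, 3, 4)
step 3: normalize row 2 (÷3) = (0, 0, 1, 3)
  row 0: subtract 4×row2 = (1, 0, 0, 1)
  row 1: subtract 3×row2 = (0, 1, 0, 0)

M[1][3] = 0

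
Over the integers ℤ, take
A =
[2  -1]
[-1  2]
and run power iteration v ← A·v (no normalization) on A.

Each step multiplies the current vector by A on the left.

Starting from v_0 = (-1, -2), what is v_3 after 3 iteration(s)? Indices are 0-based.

v_3 = (12, -15)

v_0 = (-1, -2).
v_1 = A·v_0 = (0, -3).
v_2 = A·v_1 = (3, -6).
v_3 = A·v_2 = (12, -15).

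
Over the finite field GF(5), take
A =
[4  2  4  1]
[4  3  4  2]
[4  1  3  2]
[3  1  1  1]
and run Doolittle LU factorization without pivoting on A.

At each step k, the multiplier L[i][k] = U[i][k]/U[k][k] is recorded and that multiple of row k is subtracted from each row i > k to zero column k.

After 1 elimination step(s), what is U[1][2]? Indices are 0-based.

U[1][2] = 0

[col 0] pivot 4
  R1 -= 1*R0 → (0, 1, 0, 1)  (L[1][0] := 1)
  R2 -= 1*R0 → (0, 4, 4, 1)  (L[2][0] := 1)
  R3 -= 2*R0 → (0, 2, 3, 4)  (L[3][0] := 2)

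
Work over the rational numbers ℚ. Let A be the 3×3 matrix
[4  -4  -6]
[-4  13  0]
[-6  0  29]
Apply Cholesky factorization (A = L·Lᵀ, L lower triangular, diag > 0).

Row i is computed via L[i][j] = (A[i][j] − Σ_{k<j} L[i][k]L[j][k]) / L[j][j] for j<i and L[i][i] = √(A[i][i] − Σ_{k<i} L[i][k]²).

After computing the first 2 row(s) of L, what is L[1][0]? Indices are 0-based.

L[1][0] = -2

Step 1: L[0][0] = √(4) = 2.
  L[1][0] = (-4) / L[0][0] = -2.
Step 2: L[1][1] = √(9) = 3.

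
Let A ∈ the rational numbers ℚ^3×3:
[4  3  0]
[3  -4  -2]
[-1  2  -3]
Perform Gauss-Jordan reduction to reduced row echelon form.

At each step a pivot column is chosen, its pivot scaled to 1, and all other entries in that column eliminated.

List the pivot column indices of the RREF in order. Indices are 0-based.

pivot(0,0)=4: scale R0 → (1, 3/4, 0)
  clear (1,0): R1 −= (3)R0 → (0, -25/4, -2)
  clear (2,0): R2 −= (-1)R0 → (0, 11/4, -3)
pivot(1,1)=-25/4: scale R1 → (0, 1, 8/25)
  clear (0,1): R0 −= (3/4)R1 → (1, 0, -6/25)
  clear (2,1): R2 −= (11/4)R1 → (0, 0, -97/25)
pivot(2,2)=-97/25: scale R2 → (0, 0, 1)
  clear (0,2): R0 −= (-6/25)R2 → (1, 0, 0)
  clear (1,2): R1 −= (8/25)R2 → (0, 1, 0)

pivot columns: 0, 1, 2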